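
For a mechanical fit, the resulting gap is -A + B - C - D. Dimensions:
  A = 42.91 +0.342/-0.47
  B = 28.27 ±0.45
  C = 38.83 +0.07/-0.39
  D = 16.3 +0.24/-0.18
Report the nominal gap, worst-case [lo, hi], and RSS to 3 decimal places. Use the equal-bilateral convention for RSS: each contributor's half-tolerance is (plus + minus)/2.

nominal=-69.770 wc=[-70.872,-68.280] rss=0.681

Stack each dimension's contribution:
  -A: nom -42.910 → Σnom=-42.910; wc +0.470/-0.342 → slack +0.470/-0.342; half-tol=0.406, Σhalf²=0.164836
  +B: nom +28.270 → Σnom=-14.640; wc +0.450/-0.450 → slack +0.920/-0.792; half-tol=0.450, Σhalf²=0.367336
  -C: nom -38.830 → Σnom=-53.470; wc +0.390/-0.070 → slack +1.310/-0.862; half-tol=0.230, Σhalf²=0.420236
  -D: nom -16.300 → Σnom=-69.770; wc +0.180/-0.240 → slack +1.490/-1.102; half-tol=0.210, Σhalf²=0.464336
Nominal = -69.770. Worst-case = [-69.770 - 1.102, -69.770 + 1.490] = [-70.872, -68.280]. RSS = √0.464336 = 0.681.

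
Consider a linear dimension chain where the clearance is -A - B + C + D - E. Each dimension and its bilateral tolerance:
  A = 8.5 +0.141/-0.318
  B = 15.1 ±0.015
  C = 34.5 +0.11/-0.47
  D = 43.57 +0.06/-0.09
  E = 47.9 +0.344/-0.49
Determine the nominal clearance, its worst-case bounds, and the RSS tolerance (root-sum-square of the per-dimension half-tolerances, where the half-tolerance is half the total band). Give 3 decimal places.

Stack each dimension's contribution:
  -A: nom -8.500 → Σnom=-8.500; wc +0.318/-0.141 → slack +0.318/-0.141; half-tol=0.229, Σhalf²=0.052670
  -B: nom -15.100 → Σnom=-23.600; wc +0.015/-0.015 → slack +0.333/-0.156; half-tol=0.015, Σhalf²=0.052895
  +C: nom +34.500 → Σnom=10.900; wc +0.110/-0.470 → slack +0.443/-0.626; half-tol=0.290, Σhalf²=0.136995
  +D: nom +43.570 → Σnom=54.470; wc +0.060/-0.090 → slack +0.503/-0.716; half-tol=0.075, Σhalf²=0.142620
  -E: nom -47.900 → Σnom=6.570; wc +0.490/-0.344 → slack +0.993/-1.060; half-tol=0.417, Σhalf²=0.316509
Nominal = 6.570. Worst-case = [6.570 - 1.060, 6.570 + 0.993] = [5.510, 7.563]. RSS = √0.316509 = 0.563.

nominal=6.570 wc=[5.510,7.563] rss=0.563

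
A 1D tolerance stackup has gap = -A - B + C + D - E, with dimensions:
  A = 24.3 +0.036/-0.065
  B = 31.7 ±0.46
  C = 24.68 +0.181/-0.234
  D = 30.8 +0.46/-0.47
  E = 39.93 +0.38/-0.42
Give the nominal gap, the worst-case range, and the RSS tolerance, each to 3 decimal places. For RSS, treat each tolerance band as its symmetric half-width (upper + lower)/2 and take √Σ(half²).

nominal=-40.450 wc=[-42.030,-38.864] rss=0.796

Stack each dimension's contribution:
  -A: nom -24.300 → Σnom=-24.300; wc +0.065/-0.036 → slack +0.065/-0.036; half-tol=0.051, Σhalf²=0.002550
  -B: nom -31.700 → Σnom=-56.000; wc +0.460/-0.460 → slack +0.525/-0.496; half-tol=0.460, Σhalf²=0.214150
  +C: nom +24.680 → Σnom=-31.320; wc +0.181/-0.234 → slack +0.706/-0.730; half-tol=0.208, Σhalf²=0.257207
  +D: nom +30.800 → Σnom=-0.520; wc +0.460/-0.470 → slack +1.166/-1.200; half-tol=0.465, Σhalf²=0.473432
  -E: nom -39.930 → Σnom=-40.450; wc +0.420/-0.380 → slack +1.586/-1.580; half-tol=0.400, Σhalf²=0.633432
Nominal = -40.450. Worst-case = [-40.450 - 1.580, -40.450 + 1.586] = [-42.030, -38.864]. RSS = √0.633432 = 0.796.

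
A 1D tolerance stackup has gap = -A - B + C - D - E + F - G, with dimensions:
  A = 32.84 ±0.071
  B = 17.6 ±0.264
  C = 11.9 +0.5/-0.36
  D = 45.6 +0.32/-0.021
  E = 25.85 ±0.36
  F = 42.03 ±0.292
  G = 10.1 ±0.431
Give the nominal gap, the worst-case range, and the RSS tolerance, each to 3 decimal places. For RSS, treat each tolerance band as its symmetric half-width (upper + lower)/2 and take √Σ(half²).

nominal=-78.060 wc=[-80.158,-76.121] rss=0.830

Stack each dimension's contribution:
  -A: nom -32.840 → Σnom=-32.840; wc +0.071/-0.071 → slack +0.071/-0.071; half-tol=0.071, Σhalf²=0.005041
  -B: nom -17.600 → Σnom=-50.440; wc +0.264/-0.264 → slack +0.335/-0.335; half-tol=0.264, Σhalf²=0.074737
  +C: nom +11.900 → Σnom=-38.540; wc +0.500/-0.360 → slack +0.835/-0.695; half-tol=0.430, Σhalf²=0.259637
  -D: nom -45.600 → Σnom=-84.140; wc +0.021/-0.320 → slack +0.856/-1.015; half-tol=0.171, Σhalf²=0.288707
  -E: nom -25.850 → Σnom=-109.990; wc +0.360/-0.360 → slack +1.216/-1.375; half-tol=0.360, Σhalf²=0.418307
  +F: nom +42.030 → Σnom=-67.960; wc +0.292/-0.292 → slack +1.508/-1.667; half-tol=0.292, Σhalf²=0.503571
  -G: nom -10.100 → Σnom=-78.060; wc +0.431/-0.431 → slack +1.939/-2.098; half-tol=0.431, Σhalf²=0.689332
Nominal = -78.060. Worst-case = [-78.060 - 2.098, -78.060 + 1.939] = [-80.158, -76.121]. RSS = √0.689332 = 0.830.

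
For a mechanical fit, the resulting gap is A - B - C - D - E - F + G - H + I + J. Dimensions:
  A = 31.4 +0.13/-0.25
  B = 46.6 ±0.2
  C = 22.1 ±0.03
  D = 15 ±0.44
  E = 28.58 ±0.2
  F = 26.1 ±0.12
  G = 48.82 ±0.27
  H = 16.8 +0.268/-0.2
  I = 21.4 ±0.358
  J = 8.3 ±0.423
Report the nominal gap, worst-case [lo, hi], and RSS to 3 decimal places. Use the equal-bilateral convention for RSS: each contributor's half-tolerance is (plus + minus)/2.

nominal=-45.260 wc=[-47.819,-42.889] rss=0.872

Stack each dimension's contribution:
  +A: nom +31.400 → Σnom=31.400; wc +0.130/-0.250 → slack +0.130/-0.250; half-tol=0.190, Σhalf²=0.036100
  -B: nom -46.600 → Σnom=-15.200; wc +0.200/-0.200 → slack +0.330/-0.450; half-tol=0.200, Σhalf²=0.076100
  -C: nom -22.100 → Σnom=-37.300; wc +0.030/-0.030 → slack +0.360/-0.480; half-tol=0.030, Σhalf²=0.077000
  -D: nom -15.000 → Σnom=-52.300; wc +0.440/-0.440 → slack +0.800/-0.920; half-tol=0.440, Σhalf²=0.270600
  -E: nom -28.580 → Σnom=-80.880; wc +0.200/-0.200 → slack +1.000/-1.120; half-tol=0.200, Σhalf²=0.310600
  -F: nom -26.100 → Σnom=-106.980; wc +0.120/-0.120 → slack +1.120/-1.240; half-tol=0.120, Σhalf²=0.325000
  +G: nom +48.820 → Σnom=-58.160; wc +0.270/-0.270 → slack +1.390/-1.510; half-tol=0.270, Σhalf²=0.397900
  -H: nom -16.800 → Σnom=-74.960; wc +0.200/-0.268 → slack +1.590/-1.778; half-tol=0.234, Σhalf²=0.452656
  +I: nom +21.400 → Σnom=-53.560; wc +0.358/-0.358 → slack +1.948/-2.136; half-tol=0.358, Σhalf²=0.580820
  +J: nom +8.300 → Σnom=-45.260; wc +0.423/-0.423 → slack +2.371/-2.559; half-tol=0.423, Σhalf²=0.759749
Nominal = -45.260. Worst-case = [-45.260 - 2.559, -45.260 + 2.371] = [-47.819, -42.889]. RSS = √0.759749 = 0.872.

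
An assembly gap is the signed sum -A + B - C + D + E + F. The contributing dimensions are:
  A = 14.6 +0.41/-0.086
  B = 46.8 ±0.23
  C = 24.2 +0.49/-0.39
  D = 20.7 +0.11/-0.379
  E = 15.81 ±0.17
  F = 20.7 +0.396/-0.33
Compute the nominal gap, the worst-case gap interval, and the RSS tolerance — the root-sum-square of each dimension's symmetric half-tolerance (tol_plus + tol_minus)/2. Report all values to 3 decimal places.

Stack each dimension's contribution:
  -A: nom -14.600 → Σnom=-14.600; wc +0.086/-0.410 → slack +0.086/-0.410; half-tol=0.248, Σhalf²=0.061504
  +B: nom +46.800 → Σnom=32.200; wc +0.230/-0.230 → slack +0.316/-0.640; half-tol=0.230, Σhalf²=0.114404
  -C: nom -24.200 → Σnom=8.000; wc +0.390/-0.490 → slack +0.706/-1.130; half-tol=0.440, Σhalf²=0.308004
  +D: nom +20.700 → Σnom=28.700; wc +0.110/-0.379 → slack +0.816/-1.509; half-tol=0.244, Σhalf²=0.367784
  +E: nom +15.810 → Σnom=44.510; wc +0.170/-0.170 → slack +0.986/-1.679; half-tol=0.170, Σhalf²=0.396684
  +F: nom +20.700 → Σnom=65.210; wc +0.396/-0.330 → slack +1.382/-2.009; half-tol=0.363, Σhalf²=0.528453
Nominal = 65.210. Worst-case = [65.210 - 2.009, 65.210 + 1.382] = [63.201, 66.592]. RSS = √0.528453 = 0.727.

nominal=65.210 wc=[63.201,66.592] rss=0.727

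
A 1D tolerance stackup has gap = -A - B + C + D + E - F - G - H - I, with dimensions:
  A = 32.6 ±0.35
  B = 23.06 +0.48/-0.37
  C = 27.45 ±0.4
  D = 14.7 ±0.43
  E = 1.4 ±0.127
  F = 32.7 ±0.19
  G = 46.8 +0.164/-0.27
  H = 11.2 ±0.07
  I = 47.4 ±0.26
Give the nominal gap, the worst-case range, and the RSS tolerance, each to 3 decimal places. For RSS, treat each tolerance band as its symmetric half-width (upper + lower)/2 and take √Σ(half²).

nominal=-150.210 wc=[-152.681,-147.743] rss=0.905

Stack each dimension's contribution:
  -A: nom -32.600 → Σnom=-32.600; wc +0.350/-0.350 → slack +0.350/-0.350; half-tol=0.350, Σhalf²=0.122500
  -B: nom -23.060 → Σnom=-55.660; wc +0.370/-0.480 → slack +0.720/-0.830; half-tol=0.425, Σhalf²=0.303125
  +C: nom +27.450 → Σnom=-28.210; wc +0.400/-0.400 → slack +1.120/-1.230; half-tol=0.400, Σhalf²=0.463125
  +D: nom +14.700 → Σnom=-13.510; wc +0.430/-0.430 → slack +1.550/-1.660; half-tol=0.430, Σhalf²=0.648025
  +E: nom +1.400 → Σnom=-12.110; wc +0.127/-0.127 → slack +1.677/-1.787; half-tol=0.127, Σhalf²=0.664154
  -F: nom -32.700 → Σnom=-44.810; wc +0.190/-0.190 → slack +1.867/-1.977; half-tol=0.190, Σhalf²=0.700254
  -G: nom -46.800 → Σnom=-91.610; wc +0.270/-0.164 → slack +2.137/-2.141; half-tol=0.217, Σhalf²=0.747343
  -H: nom -11.200 → Σnom=-102.810; wc +0.070/-0.070 → slack +2.207/-2.211; half-tol=0.070, Σhalf²=0.752243
  -I: nom -47.400 → Σnom=-150.210; wc +0.260/-0.260 → slack +2.467/-2.471; half-tol=0.260, Σhalf²=0.819843
Nominal = -150.210. Worst-case = [-150.210 - 2.471, -150.210 + 2.467] = [-152.681, -147.743]. RSS = √0.819843 = 0.905.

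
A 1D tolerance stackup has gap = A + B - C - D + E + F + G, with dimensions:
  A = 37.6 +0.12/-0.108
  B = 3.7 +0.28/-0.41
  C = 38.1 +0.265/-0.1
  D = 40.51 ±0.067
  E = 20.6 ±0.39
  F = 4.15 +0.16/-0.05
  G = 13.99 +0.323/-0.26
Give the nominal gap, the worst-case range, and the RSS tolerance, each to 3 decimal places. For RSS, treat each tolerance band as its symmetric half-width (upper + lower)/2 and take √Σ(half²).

nominal=1.430 wc=[-0.120,2.870] rss=0.646

Stack each dimension's contribution:
  +A: nom +37.600 → Σnom=37.600; wc +0.120/-0.108 → slack +0.120/-0.108; half-tol=0.114, Σhalf²=0.012996
  +B: nom +3.700 → Σnom=41.300; wc +0.280/-0.410 → slack +0.400/-0.518; half-tol=0.345, Σhalf²=0.132021
  -C: nom -38.100 → Σnom=3.200; wc +0.100/-0.265 → slack +0.500/-0.783; half-tol=0.182, Σhalf²=0.165327
  -D: nom -40.510 → Σnom=-37.310; wc +0.067/-0.067 → slack +0.567/-0.850; half-tol=0.067, Σhalf²=0.169816
  +E: nom +20.600 → Σnom=-16.710; wc +0.390/-0.390 → slack +0.957/-1.240; half-tol=0.390, Σhalf²=0.321916
  +F: nom +4.150 → Σnom=-12.560; wc +0.160/-0.050 → slack +1.117/-1.290; half-tol=0.105, Σhalf²=0.332941
  +G: nom +13.990 → Σnom=1.430; wc +0.323/-0.260 → slack +1.440/-1.550; half-tol=0.291, Σhalf²=0.417913
Nominal = 1.430. Worst-case = [1.430 - 1.550, 1.430 + 1.440] = [-0.120, 2.870]. RSS = √0.417913 = 0.646.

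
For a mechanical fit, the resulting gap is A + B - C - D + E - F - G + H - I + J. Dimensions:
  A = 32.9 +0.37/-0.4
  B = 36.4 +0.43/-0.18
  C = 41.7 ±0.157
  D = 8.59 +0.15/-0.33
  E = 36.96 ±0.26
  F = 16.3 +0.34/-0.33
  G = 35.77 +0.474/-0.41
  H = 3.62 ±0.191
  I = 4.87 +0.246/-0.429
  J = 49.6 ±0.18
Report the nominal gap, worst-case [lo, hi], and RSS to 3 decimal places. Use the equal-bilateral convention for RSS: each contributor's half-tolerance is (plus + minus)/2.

nominal=52.250 wc=[49.672,55.337] rss=0.939

Stack each dimension's contribution:
  +A: nom +32.900 → Σnom=32.900; wc +0.370/-0.400 → slack +0.370/-0.400; half-tol=0.385, Σhalf²=0.148225
  +B: nom +36.400 → Σnom=69.300; wc +0.430/-0.180 → slack +0.800/-0.580; half-tol=0.305, Σhalf²=0.241250
  -C: nom -41.700 → Σnom=27.600; wc +0.157/-0.157 → slack +0.957/-0.737; half-tol=0.157, Σhalf²=0.265899
  -D: nom -8.590 → Σnom=19.010; wc +0.330/-0.150 → slack +1.287/-0.887; half-tol=0.240, Σhalf²=0.323499
  +E: nom +36.960 → Σnom=55.970; wc +0.260/-0.260 → slack +1.547/-1.147; half-tol=0.260, Σhalf²=0.391099
  -F: nom -16.300 → Σnom=39.670; wc +0.330/-0.340 → slack +1.877/-1.487; half-tol=0.335, Σhalf²=0.503324
  -G: nom -35.770 → Σnom=3.900; wc +0.410/-0.474 → slack +2.287/-1.961; half-tol=0.442, Σhalf²=0.698688
  +H: nom +3.620 → Σnom=7.520; wc +0.191/-0.191 → slack +2.478/-2.152; half-tol=0.191, Σhalf²=0.735169
  -I: nom -4.870 → Σnom=2.650; wc +0.429/-0.246 → slack +2.907/-2.398; half-tol=0.338, Σhalf²=0.849075
  +J: nom +49.600 → Σnom=52.250; wc +0.180/-0.180 → slack +3.087/-2.578; half-tol=0.180, Σhalf²=0.881475
Nominal = 52.250. Worst-case = [52.250 - 2.578, 52.250 + 3.087] = [49.672, 55.337]. RSS = √0.881475 = 0.939.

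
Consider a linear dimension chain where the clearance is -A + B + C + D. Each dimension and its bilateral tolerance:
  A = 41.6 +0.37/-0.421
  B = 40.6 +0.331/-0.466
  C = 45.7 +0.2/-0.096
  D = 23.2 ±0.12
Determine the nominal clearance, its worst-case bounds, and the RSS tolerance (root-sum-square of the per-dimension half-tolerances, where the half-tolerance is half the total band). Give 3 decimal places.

nominal=67.900 wc=[66.848,68.972] rss=0.593

Stack each dimension's contribution:
  -A: nom -41.600 → Σnom=-41.600; wc +0.421/-0.370 → slack +0.421/-0.370; half-tol=0.395, Σhalf²=0.156420
  +B: nom +40.600 → Σnom=-1.000; wc +0.331/-0.466 → slack +0.752/-0.836; half-tol=0.399, Σhalf²=0.315222
  +C: nom +45.700 → Σnom=44.700; wc +0.200/-0.096 → slack +0.952/-0.932; half-tol=0.148, Σhalf²=0.337126
  +D: nom +23.200 → Σnom=67.900; wc +0.120/-0.120 → slack +1.072/-1.052; half-tol=0.120, Σhalf²=0.351527
Nominal = 67.900. Worst-case = [67.900 - 1.052, 67.900 + 1.072] = [66.848, 68.972]. RSS = √0.351527 = 0.593.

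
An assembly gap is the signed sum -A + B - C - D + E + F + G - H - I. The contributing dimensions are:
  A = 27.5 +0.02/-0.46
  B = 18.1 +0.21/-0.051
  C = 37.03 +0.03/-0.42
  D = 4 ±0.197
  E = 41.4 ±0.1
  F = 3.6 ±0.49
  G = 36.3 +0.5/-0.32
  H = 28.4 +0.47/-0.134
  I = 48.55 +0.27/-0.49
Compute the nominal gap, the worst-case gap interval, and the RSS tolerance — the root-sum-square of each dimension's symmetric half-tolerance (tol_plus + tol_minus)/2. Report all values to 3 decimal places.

nominal=-46.080 wc=[-48.028,-43.079] rss=0.904

Stack each dimension's contribution:
  -A: nom -27.500 → Σnom=-27.500; wc +0.460/-0.020 → slack +0.460/-0.020; half-tol=0.240, Σhalf²=0.057600
  +B: nom +18.100 → Σnom=-9.400; wc +0.210/-0.051 → slack +0.670/-0.071; half-tol=0.131, Σhalf²=0.074630
  -C: nom -37.030 → Σnom=-46.430; wc +0.420/-0.030 → slack +1.090/-0.101; half-tol=0.225, Σhalf²=0.125255
  -D: nom -4.000 → Σnom=-50.430; wc +0.197/-0.197 → slack +1.287/-0.298; half-tol=0.197, Σhalf²=0.164064
  +E: nom +41.400 → Σnom=-9.030; wc +0.100/-0.100 → slack +1.387/-0.398; half-tol=0.100, Σhalf²=0.174064
  +F: nom +3.600 → Σnom=-5.430; wc +0.490/-0.490 → slack +1.877/-0.888; half-tol=0.490, Σhalf²=0.414164
  +G: nom +36.300 → Σnom=30.870; wc +0.500/-0.320 → slack +2.377/-1.208; half-tol=0.410, Σhalf²=0.582264
  -H: nom -28.400 → Σnom=2.470; wc +0.134/-0.470 → slack +2.511/-1.678; half-tol=0.302, Σhalf²=0.673468
  -I: nom -48.550 → Σnom=-46.080; wc +0.490/-0.270 → slack +3.001/-1.948; half-tol=0.380, Σhalf²=0.817868
Nominal = -46.080. Worst-case = [-46.080 - 1.948, -46.080 + 3.001] = [-48.028, -43.079]. RSS = √0.817868 = 0.904.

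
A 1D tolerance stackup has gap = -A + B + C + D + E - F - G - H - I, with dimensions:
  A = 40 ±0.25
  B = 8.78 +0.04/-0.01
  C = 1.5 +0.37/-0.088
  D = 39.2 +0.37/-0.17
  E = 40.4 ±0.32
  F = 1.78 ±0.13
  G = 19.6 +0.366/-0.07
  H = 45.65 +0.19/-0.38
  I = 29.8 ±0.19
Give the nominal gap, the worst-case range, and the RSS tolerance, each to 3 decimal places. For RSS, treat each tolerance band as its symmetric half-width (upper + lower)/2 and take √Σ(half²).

Stack each dimension's contribution:
  -A: nom -40.000 → Σnom=-40.000; wc +0.250/-0.250 → slack +0.250/-0.250; half-tol=0.250, Σhalf²=0.062500
  +B: nom +8.780 → Σnom=-31.220; wc +0.040/-0.010 → slack +0.290/-0.260; half-tol=0.025, Σhalf²=0.063125
  +C: nom +1.500 → Σnom=-29.720; wc +0.370/-0.088 → slack +0.660/-0.348; half-tol=0.229, Σhalf²=0.115566
  +D: nom +39.200 → Σnom=9.480; wc +0.370/-0.170 → slack +1.030/-0.518; half-tol=0.270, Σhalf²=0.188466
  +E: nom +40.400 → Σnom=49.880; wc +0.320/-0.320 → slack +1.350/-0.838; half-tol=0.320, Σhalf²=0.290866
  -F: nom -1.780 → Σnom=48.100; wc +0.130/-0.130 → slack +1.480/-0.968; half-tol=0.130, Σhalf²=0.307766
  -G: nom -19.600 → Σnom=28.500; wc +0.070/-0.366 → slack +1.550/-1.334; half-tol=0.218, Σhalf²=0.355290
  -H: nom -45.650 → Σnom=-17.150; wc +0.380/-0.190 → slack +1.930/-1.524; half-tol=0.285, Σhalf²=0.436515
  -I: nom -29.800 → Σnom=-46.950; wc +0.190/-0.190 → slack +2.120/-1.714; half-tol=0.190, Σhalf²=0.472615
Nominal = -46.950. Worst-case = [-46.950 - 1.714, -46.950 + 2.120] = [-48.664, -44.830]. RSS = √0.472615 = 0.687.

nominal=-46.950 wc=[-48.664,-44.830] rss=0.687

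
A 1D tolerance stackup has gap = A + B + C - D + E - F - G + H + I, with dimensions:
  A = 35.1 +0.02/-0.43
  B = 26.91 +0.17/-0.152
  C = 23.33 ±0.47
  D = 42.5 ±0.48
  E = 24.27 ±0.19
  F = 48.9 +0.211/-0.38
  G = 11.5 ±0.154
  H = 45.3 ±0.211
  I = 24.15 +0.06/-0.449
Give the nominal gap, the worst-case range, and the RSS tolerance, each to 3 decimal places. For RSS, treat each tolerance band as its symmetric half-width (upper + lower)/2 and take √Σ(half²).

nominal=76.160 wc=[73.413,78.295] rss=0.886

Stack each dimension's contribution:
  +A: nom +35.100 → Σnom=35.100; wc +0.020/-0.430 → slack +0.020/-0.430; half-tol=0.225, Σhalf²=0.050625
  +B: nom +26.910 → Σnom=62.010; wc +0.170/-0.152 → slack +0.190/-0.582; half-tol=0.161, Σhalf²=0.076546
  +C: nom +23.330 → Σnom=85.340; wc +0.470/-0.470 → slack +0.660/-1.052; half-tol=0.470, Σhalf²=0.297446
  -D: nom -42.500 → Σnom=42.840; wc +0.480/-0.480 → slack +1.140/-1.532; half-tol=0.480, Σhalf²=0.527846
  +E: nom +24.270 → Σnom=67.110; wc +0.190/-0.190 → slack +1.330/-1.722; half-tol=0.190, Σhalf²=0.563946
  -F: nom -48.900 → Σnom=18.210; wc +0.380/-0.211 → slack +1.710/-1.933; half-tol=0.295, Σhalf²=0.651266
  -G: nom -11.500 → Σnom=6.710; wc +0.154/-0.154 → slack +1.864/-2.087; half-tol=0.154, Σhalf²=0.674982
  +H: nom +45.300 → Σnom=52.010; wc +0.211/-0.211 → slack +2.075/-2.298; half-tol=0.211, Σhalf²=0.719503
  +I: nom +24.150 → Σnom=76.160; wc +0.060/-0.449 → slack +2.135/-2.747; half-tol=0.255, Σhalf²=0.784274
Nominal = 76.160. Worst-case = [76.160 - 2.747, 76.160 + 2.135] = [73.413, 78.295]. RSS = √0.784274 = 0.886.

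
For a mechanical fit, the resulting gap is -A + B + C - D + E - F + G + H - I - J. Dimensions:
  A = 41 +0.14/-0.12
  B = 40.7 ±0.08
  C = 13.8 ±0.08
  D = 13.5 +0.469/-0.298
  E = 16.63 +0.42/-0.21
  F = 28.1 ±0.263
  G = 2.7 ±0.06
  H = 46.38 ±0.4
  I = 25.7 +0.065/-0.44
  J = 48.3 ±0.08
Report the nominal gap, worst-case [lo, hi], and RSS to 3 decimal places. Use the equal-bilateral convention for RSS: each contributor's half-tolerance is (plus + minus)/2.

nominal=-36.390 wc=[-38.237,-34.149] rss=0.761

Stack each dimension's contribution:
  -A: nom -41.000 → Σnom=-41.000; wc +0.120/-0.140 → slack +0.120/-0.140; half-tol=0.130, Σhalf²=0.016900
  +B: nom +40.700 → Σnom=-0.300; wc +0.080/-0.080 → slack +0.200/-0.220; half-tol=0.080, Σhalf²=0.023300
  +C: nom +13.800 → Σnom=13.500; wc +0.080/-0.080 → slack +0.280/-0.300; half-tol=0.080, Σhalf²=0.029700
  -D: nom -13.500 → Σnom=0.000; wc +0.298/-0.469 → slack +0.578/-0.769; half-tol=0.383, Σhalf²=0.176772
  +E: nom +16.630 → Σnom=16.630; wc +0.420/-0.210 → slack +0.998/-0.979; half-tol=0.315, Σhalf²=0.275997
  -F: nom -28.100 → Σnom=-11.470; wc +0.263/-0.263 → slack +1.261/-1.242; half-tol=0.263, Σhalf²=0.345166
  +G: nom +2.700 → Σnom=-8.770; wc +0.060/-0.060 → slack +1.321/-1.302; half-tol=0.060, Σhalf²=0.348766
  +H: nom +46.380 → Σnom=37.610; wc +0.400/-0.400 → slack +1.721/-1.702; half-tol=0.400, Σhalf²=0.508766
  -I: nom -25.700 → Σnom=11.910; wc +0.440/-0.065 → slack +2.161/-1.767; half-tol=0.253, Σhalf²=0.572523
  -J: nom -48.300 → Σnom=-36.390; wc +0.080/-0.080 → slack +2.241/-1.847; half-tol=0.080, Σhalf²=0.578923
Nominal = -36.390. Worst-case = [-36.390 - 1.847, -36.390 + 2.241] = [-38.237, -34.149]. RSS = √0.578923 = 0.761.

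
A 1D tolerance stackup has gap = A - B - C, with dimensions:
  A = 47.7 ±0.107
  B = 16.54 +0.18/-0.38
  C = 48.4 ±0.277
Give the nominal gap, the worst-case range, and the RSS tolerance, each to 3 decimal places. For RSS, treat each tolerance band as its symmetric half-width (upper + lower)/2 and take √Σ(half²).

nominal=-17.240 wc=[-17.804,-16.476] rss=0.408

Stack each dimension's contribution:
  +A: nom +47.700 → Σnom=47.700; wc +0.107/-0.107 → slack +0.107/-0.107; half-tol=0.107, Σhalf²=0.011449
  -B: nom -16.540 → Σnom=31.160; wc +0.380/-0.180 → slack +0.487/-0.287; half-tol=0.280, Σhalf²=0.089849
  -C: nom -48.400 → Σnom=-17.240; wc +0.277/-0.277 → slack +0.764/-0.564; half-tol=0.277, Σhalf²=0.166578
Nominal = -17.240. Worst-case = [-17.240 - 0.564, -17.240 + 0.764] = [-17.804, -16.476]. RSS = √0.166578 = 0.408.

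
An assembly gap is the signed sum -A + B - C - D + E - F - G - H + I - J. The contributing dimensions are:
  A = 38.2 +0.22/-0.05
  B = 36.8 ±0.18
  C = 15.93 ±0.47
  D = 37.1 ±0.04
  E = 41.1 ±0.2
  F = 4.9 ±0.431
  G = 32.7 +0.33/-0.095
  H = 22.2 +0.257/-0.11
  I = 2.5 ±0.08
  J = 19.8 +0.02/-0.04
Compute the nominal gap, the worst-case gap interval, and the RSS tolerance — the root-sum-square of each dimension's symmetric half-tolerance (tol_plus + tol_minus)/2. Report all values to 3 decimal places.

Stack each dimension's contribution:
  -A: nom -38.200 → Σnom=-38.200; wc +0.050/-0.220 → slack +0.050/-0.220; half-tol=0.135, Σhalf²=0.018225
  +B: nom +36.800 → Σnom=-1.400; wc +0.180/-0.180 → slack +0.230/-0.400; half-tol=0.180, Σhalf²=0.050625
  -C: nom -15.930 → Σnom=-17.330; wc +0.470/-0.470 → slack +0.700/-0.870; half-tol=0.470, Σhalf²=0.271525
  -D: nom -37.100 → Σnom=-54.430; wc +0.040/-0.040 → slack +0.740/-0.910; half-tol=0.040, Σhalf²=0.273125
  +E: nom +41.100 → Σnom=-13.330; wc +0.200/-0.200 → slack +0.940/-1.110; half-tol=0.200, Σhalf²=0.313125
  -F: nom -4.900 → Σnom=-18.230; wc +0.431/-0.431 → slack +1.371/-1.541; half-tol=0.431, Σhalf²=0.498886
  -G: nom -32.700 → Σnom=-50.930; wc +0.095/-0.330 → slack +1.466/-1.871; half-tol=0.213, Σhalf²=0.544042
  -H: nom -22.200 → Σnom=-73.130; wc +0.110/-0.257 → slack +1.576/-2.128; half-tol=0.183, Σhalf²=0.577714
  +I: nom +2.500 → Σnom=-70.630; wc +0.080/-0.080 → slack +1.656/-2.208; half-tol=0.080, Σhalf²=0.584114
  -J: nom -19.800 → Σnom=-90.430; wc +0.040/-0.020 → slack +1.696/-2.228; half-tol=0.030, Σhalf²=0.585014
Nominal = -90.430. Worst-case = [-90.430 - 2.228, -90.430 + 1.696] = [-92.658, -88.734]. RSS = √0.585014 = 0.765.

nominal=-90.430 wc=[-92.658,-88.734] rss=0.765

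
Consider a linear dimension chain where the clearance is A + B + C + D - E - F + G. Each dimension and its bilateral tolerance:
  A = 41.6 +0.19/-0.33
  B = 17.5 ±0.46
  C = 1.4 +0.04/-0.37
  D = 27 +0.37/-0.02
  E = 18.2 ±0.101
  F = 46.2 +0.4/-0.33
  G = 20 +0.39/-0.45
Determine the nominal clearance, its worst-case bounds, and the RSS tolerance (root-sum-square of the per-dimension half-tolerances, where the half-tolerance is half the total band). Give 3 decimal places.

nominal=43.100 wc=[40.969,44.981] rss=0.824

Stack each dimension's contribution:
  +A: nom +41.600 → Σnom=41.600; wc +0.190/-0.330 → slack +0.190/-0.330; half-tol=0.260, Σhalf²=0.067600
  +B: nom +17.500 → Σnom=59.100; wc +0.460/-0.460 → slack +0.650/-0.790; half-tol=0.460, Σhalf²=0.279200
  +C: nom +1.400 → Σnom=60.500; wc +0.040/-0.370 → slack +0.690/-1.160; half-tol=0.205, Σhalf²=0.321225
  +D: nom +27.000 → Σnom=87.500; wc +0.370/-0.020 → slack +1.060/-1.180; half-tol=0.195, Σhalf²=0.359250
  -E: nom -18.200 → Σnom=69.300; wc +0.101/-0.101 → slack +1.161/-1.281; half-tol=0.101, Σhalf²=0.369451
  -F: nom -46.200 → Σnom=23.100; wc +0.330/-0.400 → slack +1.491/-1.681; half-tol=0.365, Σhalf²=0.502676
  +G: nom +20.000 → Σnom=43.100; wc +0.390/-0.450 → slack +1.881/-2.131; half-tol=0.420, Σhalf²=0.679076
Nominal = 43.100. Worst-case = [43.100 - 2.131, 43.100 + 1.881] = [40.969, 44.981]. RSS = √0.679076 = 0.824.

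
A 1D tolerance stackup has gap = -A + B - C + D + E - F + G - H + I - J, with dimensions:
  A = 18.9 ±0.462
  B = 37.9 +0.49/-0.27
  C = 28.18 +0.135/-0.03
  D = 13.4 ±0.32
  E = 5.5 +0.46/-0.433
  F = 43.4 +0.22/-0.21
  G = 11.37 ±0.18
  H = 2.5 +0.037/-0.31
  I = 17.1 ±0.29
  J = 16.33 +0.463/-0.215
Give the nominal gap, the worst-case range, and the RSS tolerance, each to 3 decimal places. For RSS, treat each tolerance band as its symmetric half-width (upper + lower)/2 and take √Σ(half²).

Stack each dimension's contribution:
  -A: nom -18.900 → Σnom=-18.900; wc +0.462/-0.462 → slack +0.462/-0.462; half-tol=0.462, Σhalf²=0.213444
  +B: nom +37.900 → Σnom=19.000; wc +0.490/-0.270 → slack +0.952/-0.732; half-tol=0.380, Σhalf²=0.357844
  -C: nom -28.180 → Σnom=-9.180; wc +0.030/-0.135 → slack +0.982/-0.867; half-tol=0.083, Σhalf²=0.364650
  +D: nom +13.400 → Σnom=4.220; wc +0.320/-0.320 → slack +1.302/-1.187; half-tol=0.320, Σhalf²=0.467050
  +E: nom +5.500 → Σnom=9.720; wc +0.460/-0.433 → slack +1.762/-1.620; half-tol=0.447, Σhalf²=0.666413
  -F: nom -43.400 → Σnom=-33.680; wc +0.210/-0.220 → slack +1.972/-1.840; half-tol=0.215, Σhalf²=0.712638
  +G: nom +11.370 → Σnom=-22.310; wc +0.180/-0.180 → slack +2.152/-2.020; half-tol=0.180, Σhalf²=0.745038
  -H: nom -2.500 → Σnom=-24.810; wc +0.310/-0.037 → slack +2.462/-2.057; half-tol=0.173, Σhalf²=0.775140
  +I: nom +17.100 → Σnom=-7.710; wc +0.290/-0.290 → slack +2.752/-2.347; half-tol=0.290, Σhalf²=0.859240
  -J: nom -16.330 → Σnom=-24.040; wc +0.215/-0.463 → slack +2.967/-2.810; half-tol=0.339, Σhalf²=0.974161
Nominal = -24.040. Worst-case = [-24.040 - 2.810, -24.040 + 2.967] = [-26.850, -21.073]. RSS = √0.974161 = 0.987.

nominal=-24.040 wc=[-26.850,-21.073] rss=0.987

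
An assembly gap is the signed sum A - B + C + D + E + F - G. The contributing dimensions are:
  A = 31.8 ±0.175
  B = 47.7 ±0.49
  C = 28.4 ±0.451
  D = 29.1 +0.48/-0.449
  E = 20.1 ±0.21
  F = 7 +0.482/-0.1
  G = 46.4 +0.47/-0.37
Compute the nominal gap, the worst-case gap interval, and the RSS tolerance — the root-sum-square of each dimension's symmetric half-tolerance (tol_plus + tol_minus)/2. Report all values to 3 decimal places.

Stack each dimension's contribution:
  +A: nom +31.800 → Σnom=31.800; wc +0.175/-0.175 → slack +0.175/-0.175; half-tol=0.175, Σhalf²=0.030625
  -B: nom -47.700 → Σnom=-15.900; wc +0.490/-0.490 → slack +0.665/-0.665; half-tol=0.490, Σhalf²=0.270725
  +C: nom +28.400 → Σnom=12.500; wc +0.451/-0.451 → slack +1.116/-1.116; half-tol=0.451, Σhalf²=0.474126
  +D: nom +29.100 → Σnom=41.600; wc +0.480/-0.449 → slack +1.596/-1.565; half-tol=0.465, Σhalf²=0.689886
  +E: nom +20.100 → Σnom=61.700; wc +0.210/-0.210 → slack +1.806/-1.775; half-tol=0.210, Σhalf²=0.733986
  +F: nom +7.000 → Σnom=68.700; wc +0.482/-0.100 → slack +2.288/-1.875; half-tol=0.291, Σhalf²=0.818667
  -G: nom -46.400 → Σnom=22.300; wc +0.370/-0.470 → slack +2.658/-2.345; half-tol=0.420, Σhalf²=0.995067
Nominal = 22.300. Worst-case = [22.300 - 2.345, 22.300 + 2.658] = [19.955, 24.958]. RSS = √0.995067 = 0.998.

nominal=22.300 wc=[19.955,24.958] rss=0.998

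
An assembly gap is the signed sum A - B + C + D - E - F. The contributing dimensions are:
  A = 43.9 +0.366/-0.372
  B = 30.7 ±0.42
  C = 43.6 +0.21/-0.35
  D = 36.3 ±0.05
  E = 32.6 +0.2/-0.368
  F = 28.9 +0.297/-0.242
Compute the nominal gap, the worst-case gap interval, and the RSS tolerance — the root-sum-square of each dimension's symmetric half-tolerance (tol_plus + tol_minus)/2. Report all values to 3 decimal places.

Stack each dimension's contribution:
  +A: nom +43.900 → Σnom=43.900; wc +0.366/-0.372 → slack +0.366/-0.372; half-tol=0.369, Σhalf²=0.136161
  -B: nom -30.700 → Σnom=13.200; wc +0.420/-0.420 → slack +0.786/-0.792; half-tol=0.420, Σhalf²=0.312561
  +C: nom +43.600 → Σnom=56.800; wc +0.210/-0.350 → slack +0.996/-1.142; half-tol=0.280, Σhalf²=0.390961
  +D: nom +36.300 → Σnom=93.100; wc +0.050/-0.050 → slack +1.046/-1.192; half-tol=0.050, Σhalf²=0.393461
  -E: nom -32.600 → Σnom=60.500; wc +0.368/-0.200 → slack +1.414/-1.392; half-tol=0.284, Σhalf²=0.474117
  -F: nom -28.900 → Σnom=31.600; wc +0.242/-0.297 → slack +1.656/-1.689; half-tol=0.269, Σhalf²=0.546747
Nominal = 31.600. Worst-case = [31.600 - 1.689, 31.600 + 1.656] = [29.911, 33.256]. RSS = √0.546747 = 0.739.

nominal=31.600 wc=[29.911,33.256] rss=0.739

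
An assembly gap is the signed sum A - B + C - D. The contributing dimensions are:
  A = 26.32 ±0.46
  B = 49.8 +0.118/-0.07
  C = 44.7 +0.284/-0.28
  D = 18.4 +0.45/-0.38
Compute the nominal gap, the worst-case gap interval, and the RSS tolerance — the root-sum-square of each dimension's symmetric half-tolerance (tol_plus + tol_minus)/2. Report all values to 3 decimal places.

nominal=2.820 wc=[1.512,4.014] rss=0.687

Stack each dimension's contribution:
  +A: nom +26.320 → Σnom=26.320; wc +0.460/-0.460 → slack +0.460/-0.460; half-tol=0.460, Σhalf²=0.211600
  -B: nom -49.800 → Σnom=-23.480; wc +0.070/-0.118 → slack +0.530/-0.578; half-tol=0.094, Σhalf²=0.220436
  +C: nom +44.700 → Σnom=21.220; wc +0.284/-0.280 → slack +0.814/-0.858; half-tol=0.282, Σhalf²=0.299960
  -D: nom -18.400 → Σnom=2.820; wc +0.380/-0.450 → slack +1.194/-1.308; half-tol=0.415, Σhalf²=0.472185
Nominal = 2.820. Worst-case = [2.820 - 1.308, 2.820 + 1.194] = [1.512, 4.014]. RSS = √0.472185 = 0.687.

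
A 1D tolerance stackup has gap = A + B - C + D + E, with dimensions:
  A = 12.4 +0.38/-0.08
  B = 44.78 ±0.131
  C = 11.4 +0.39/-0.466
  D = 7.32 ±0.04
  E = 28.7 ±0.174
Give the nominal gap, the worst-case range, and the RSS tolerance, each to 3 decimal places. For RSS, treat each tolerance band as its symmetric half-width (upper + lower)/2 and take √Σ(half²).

Stack each dimension's contribution:
  +A: nom +12.400 → Σnom=12.400; wc +0.380/-0.080 → slack +0.380/-0.080; half-tol=0.230, Σhalf²=0.052900
  +B: nom +44.780 → Σnom=57.180; wc +0.131/-0.131 → slack +0.511/-0.211; half-tol=0.131, Σhalf²=0.070061
  -C: nom -11.400 → Σnom=45.780; wc +0.466/-0.390 → slack +0.977/-0.601; half-tol=0.428, Σhalf²=0.253245
  +D: nom +7.320 → Σnom=53.100; wc +0.040/-0.040 → slack +1.017/-0.641; half-tol=0.040, Σhalf²=0.254845
  +E: nom +28.700 → Σnom=81.800; wc +0.174/-0.174 → slack +1.191/-0.815; half-tol=0.174, Σhalf²=0.285121
Nominal = 81.800. Worst-case = [81.800 - 0.815, 81.800 + 1.191] = [80.985, 82.991]. RSS = √0.285121 = 0.534.

nominal=81.800 wc=[80.985,82.991] rss=0.534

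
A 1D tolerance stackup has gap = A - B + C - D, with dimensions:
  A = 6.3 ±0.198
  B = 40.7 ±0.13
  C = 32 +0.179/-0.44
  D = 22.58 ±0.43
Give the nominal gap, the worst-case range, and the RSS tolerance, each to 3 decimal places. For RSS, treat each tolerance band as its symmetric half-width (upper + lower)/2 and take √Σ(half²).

Stack each dimension's contribution:
  +A: nom +6.300 → Σnom=6.300; wc +0.198/-0.198 → slack +0.198/-0.198; half-tol=0.198, Σhalf²=0.039204
  -B: nom -40.700 → Σnom=-34.400; wc +0.130/-0.130 → slack +0.328/-0.328; half-tol=0.130, Σhalf²=0.056104
  +C: nom +32.000 → Σnom=-2.400; wc +0.179/-0.440 → slack +0.507/-0.768; half-tol=0.309, Σhalf²=0.151894
  -D: nom -22.580 → Σnom=-24.980; wc +0.430/-0.430 → slack +0.937/-1.198; half-tol=0.430, Σhalf²=0.336794
Nominal = -24.980. Worst-case = [-24.980 - 1.198, -24.980 + 0.937] = [-26.178, -24.043]. RSS = √0.336794 = 0.580.

nominal=-24.980 wc=[-26.178,-24.043] rss=0.580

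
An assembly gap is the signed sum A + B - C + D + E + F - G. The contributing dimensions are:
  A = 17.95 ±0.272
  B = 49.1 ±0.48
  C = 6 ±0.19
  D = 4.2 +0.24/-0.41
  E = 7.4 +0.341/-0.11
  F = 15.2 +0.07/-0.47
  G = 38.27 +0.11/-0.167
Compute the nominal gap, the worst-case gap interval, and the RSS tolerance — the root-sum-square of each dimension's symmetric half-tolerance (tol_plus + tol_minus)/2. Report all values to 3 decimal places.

nominal=49.580 wc=[47.538,51.340] rss=0.767

Stack each dimension's contribution:
  +A: nom +17.950 → Σnom=17.950; wc +0.272/-0.272 → slack +0.272/-0.272; half-tol=0.272, Σhalf²=0.073984
  +B: nom +49.100 → Σnom=67.050; wc +0.480/-0.480 → slack +0.752/-0.752; half-tol=0.480, Σhalf²=0.304384
  -C: nom -6.000 → Σnom=61.050; wc +0.190/-0.190 → slack +0.942/-0.942; half-tol=0.190, Σhalf²=0.340484
  +D: nom +4.200 → Σnom=65.250; wc +0.240/-0.410 → slack +1.182/-1.352; half-tol=0.325, Σhalf²=0.446109
  +E: nom +7.400 → Σnom=72.650; wc +0.341/-0.110 → slack +1.523/-1.462; half-tol=0.226, Σhalf²=0.496959
  +F: nom +15.200 → Σnom=87.850; wc +0.070/-0.470 → slack +1.593/-1.932; half-tol=0.270, Σhalf²=0.569859
  -G: nom -38.270 → Σnom=49.580; wc +0.167/-0.110 → slack +1.760/-2.042; half-tol=0.139, Σhalf²=0.589041
Nominal = 49.580. Worst-case = [49.580 - 2.042, 49.580 + 1.760] = [47.538, 51.340]. RSS = √0.589041 = 0.767.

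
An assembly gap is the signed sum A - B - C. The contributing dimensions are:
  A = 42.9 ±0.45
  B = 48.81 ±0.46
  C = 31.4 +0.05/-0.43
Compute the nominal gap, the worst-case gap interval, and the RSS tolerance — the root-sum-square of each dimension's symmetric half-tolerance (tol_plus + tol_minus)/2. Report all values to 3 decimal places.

Stack each dimension's contribution:
  +A: nom +42.900 → Σnom=42.900; wc +0.450/-0.450 → slack +0.450/-0.450; half-tol=0.450, Σhalf²=0.202500
  -B: nom -48.810 → Σnom=-5.910; wc +0.460/-0.460 → slack +0.910/-0.910; half-tol=0.460, Σhalf²=0.414100
  -C: nom -31.400 → Σnom=-37.310; wc +0.430/-0.050 → slack +1.340/-0.960; half-tol=0.240, Σhalf²=0.471700
Nominal = -37.310. Worst-case = [-37.310 - 0.960, -37.310 + 1.340] = [-38.270, -35.970]. RSS = √0.471700 = 0.687.

nominal=-37.310 wc=[-38.270,-35.970] rss=0.687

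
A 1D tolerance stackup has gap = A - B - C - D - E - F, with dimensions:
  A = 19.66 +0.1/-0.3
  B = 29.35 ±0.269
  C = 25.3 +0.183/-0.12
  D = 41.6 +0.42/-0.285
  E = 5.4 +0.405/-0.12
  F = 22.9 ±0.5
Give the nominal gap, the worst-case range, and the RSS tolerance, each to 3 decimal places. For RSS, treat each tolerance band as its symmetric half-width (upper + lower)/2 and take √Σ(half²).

nominal=-104.890 wc=[-106.967,-103.496] rss=0.761

Stack each dimension's contribution:
  +A: nom +19.660 → Σnom=19.660; wc +0.100/-0.300 → slack +0.100/-0.300; half-tol=0.200, Σhalf²=0.040000
  -B: nom -29.350 → Σnom=-9.690; wc +0.269/-0.269 → slack +0.369/-0.569; half-tol=0.269, Σhalf²=0.112361
  -C: nom -25.300 → Σnom=-34.990; wc +0.120/-0.183 → slack +0.489/-0.752; half-tol=0.151, Σhalf²=0.135313
  -D: nom -41.600 → Σnom=-76.590; wc +0.285/-0.420 → slack +0.774/-1.172; half-tol=0.352, Σhalf²=0.259570
  -E: nom -5.400 → Σnom=-81.990; wc +0.120/-0.405 → slack +0.894/-1.577; half-tol=0.263, Σhalf²=0.328476
  -F: nom -22.900 → Σnom=-104.890; wc +0.500/-0.500 → slack +1.394/-2.077; half-tol=0.500, Σhalf²=0.578476
Nominal = -104.890. Worst-case = [-104.890 - 2.077, -104.890 + 1.394] = [-106.967, -103.496]. RSS = √0.578476 = 0.761.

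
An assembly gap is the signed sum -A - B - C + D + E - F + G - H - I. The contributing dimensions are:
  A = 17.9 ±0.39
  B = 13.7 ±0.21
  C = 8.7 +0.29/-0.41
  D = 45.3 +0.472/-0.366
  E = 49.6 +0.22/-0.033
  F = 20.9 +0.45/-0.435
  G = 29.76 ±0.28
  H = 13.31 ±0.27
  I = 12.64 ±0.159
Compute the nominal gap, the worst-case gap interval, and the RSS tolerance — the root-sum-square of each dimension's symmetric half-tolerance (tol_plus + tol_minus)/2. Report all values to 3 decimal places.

Stack each dimension's contribution:
  -A: nom -17.900 → Σnom=-17.900; wc +0.390/-0.390 → slack +0.390/-0.390; half-tol=0.390, Σhalf²=0.152100
  -B: nom -13.700 → Σnom=-31.600; wc +0.210/-0.210 → slack +0.600/-0.600; half-tol=0.210, Σhalf²=0.196200
  -C: nom -8.700 → Σnom=-40.300; wc +0.410/-0.290 → slack +1.010/-0.890; half-tol=0.350, Σhalf²=0.318700
  +D: nom +45.300 → Σnom=5.000; wc +0.472/-0.366 → slack +1.482/-1.256; half-tol=0.419, Σhalf²=0.494261
  +E: nom +49.600 → Σnom=54.600; wc +0.220/-0.033 → slack +1.702/-1.289; half-tol=0.127, Σhalf²=0.510263
  -F: nom -20.900 → Σnom=33.700; wc +0.435/-0.450 → slack +2.137/-1.739; half-tol=0.443, Σhalf²=0.706069
  +G: nom +29.760 → Σnom=63.460; wc +0.280/-0.280 → slack +2.417/-2.019; half-tol=0.280, Σhalf²=0.784469
  -H: nom -13.310 → Σnom=50.150; wc +0.270/-0.270 → slack +2.687/-2.289; half-tol=0.270, Σhalf²=0.857369
  -I: nom -12.640 → Σnom=37.510; wc +0.159/-0.159 → slack +2.846/-2.448; half-tol=0.159, Σhalf²=0.882650
Nominal = 37.510. Worst-case = [37.510 - 2.448, 37.510 + 2.846] = [35.062, 40.356]. RSS = √0.882650 = 0.939.

nominal=37.510 wc=[35.062,40.356] rss=0.939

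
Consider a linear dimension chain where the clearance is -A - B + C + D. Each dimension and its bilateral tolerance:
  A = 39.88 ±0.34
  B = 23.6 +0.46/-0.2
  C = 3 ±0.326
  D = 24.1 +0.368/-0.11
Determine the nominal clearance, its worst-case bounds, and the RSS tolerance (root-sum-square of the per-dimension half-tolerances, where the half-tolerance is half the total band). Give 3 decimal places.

Stack each dimension's contribution:
  -A: nom -39.880 → Σnom=-39.880; wc +0.340/-0.340 → slack +0.340/-0.340; half-tol=0.340, Σhalf²=0.115600
  -B: nom -23.600 → Σnom=-63.480; wc +0.200/-0.460 → slack +0.540/-0.800; half-tol=0.330, Σhalf²=0.224500
  +C: nom +3.000 → Σnom=-60.480; wc +0.326/-0.326 → slack +0.866/-1.126; half-tol=0.326, Σhalf²=0.330776
  +D: nom +24.100 → Σnom=-36.380; wc +0.368/-0.110 → slack +1.234/-1.236; half-tol=0.239, Σhalf²=0.387897
Nominal = -36.380. Worst-case = [-36.380 - 1.236, -36.380 + 1.234] = [-37.616, -35.146]. RSS = √0.387897 = 0.623.

nominal=-36.380 wc=[-37.616,-35.146] rss=0.623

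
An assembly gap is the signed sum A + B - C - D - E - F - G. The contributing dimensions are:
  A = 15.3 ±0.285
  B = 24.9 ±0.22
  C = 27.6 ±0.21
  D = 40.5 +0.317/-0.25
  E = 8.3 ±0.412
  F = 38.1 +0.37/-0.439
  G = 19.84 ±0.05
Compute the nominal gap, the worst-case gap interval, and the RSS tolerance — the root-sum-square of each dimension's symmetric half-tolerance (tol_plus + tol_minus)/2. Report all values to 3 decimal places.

Stack each dimension's contribution:
  +A: nom +15.300 → Σnom=15.300; wc +0.285/-0.285 → slack +0.285/-0.285; half-tol=0.285, Σhalf²=0.081225
  +B: nom +24.900 → Σnom=40.200; wc +0.220/-0.220 → slack +0.505/-0.505; half-tol=0.220, Σhalf²=0.129625
  -C: nom -27.600 → Σnom=12.600; wc +0.210/-0.210 → slack +0.715/-0.715; half-tol=0.210, Σhalf²=0.173725
  -D: nom -40.500 → Σnom=-27.900; wc +0.250/-0.317 → slack +0.965/-1.032; half-tol=0.283, Σhalf²=0.254097
  -E: nom -8.300 → Σnom=-36.200; wc +0.412/-0.412 → slack +1.377/-1.444; half-tol=0.412, Σhalf²=0.423841
  -F: nom -38.100 → Σnom=-74.300; wc +0.439/-0.370 → slack +1.816/-1.814; half-tol=0.404, Σhalf²=0.587461
  -G: nom -19.840 → Σnom=-94.140; wc +0.050/-0.050 → slack +1.866/-1.864; half-tol=0.050, Σhalf²=0.589961
Nominal = -94.140. Worst-case = [-94.140 - 1.864, -94.140 + 1.866] = [-96.004, -92.274]. RSS = √0.589961 = 0.768.

nominal=-94.140 wc=[-96.004,-92.274] rss=0.768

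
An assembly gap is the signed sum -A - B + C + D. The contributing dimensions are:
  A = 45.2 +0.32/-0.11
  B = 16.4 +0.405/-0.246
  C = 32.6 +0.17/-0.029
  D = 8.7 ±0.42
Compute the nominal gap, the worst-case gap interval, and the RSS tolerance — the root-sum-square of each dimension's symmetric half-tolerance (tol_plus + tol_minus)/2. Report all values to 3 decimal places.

nominal=-20.300 wc=[-21.474,-19.354] rss=0.582

Stack each dimension's contribution:
  -A: nom -45.200 → Σnom=-45.200; wc +0.110/-0.320 → slack +0.110/-0.320; half-tol=0.215, Σhalf²=0.046225
  -B: nom -16.400 → Σnom=-61.600; wc +0.246/-0.405 → slack +0.356/-0.725; half-tol=0.326, Σhalf²=0.152175
  +C: nom +32.600 → Σnom=-29.000; wc +0.170/-0.029 → slack +0.526/-0.754; half-tol=0.100, Σhalf²=0.162076
  +D: nom +8.700 → Σnom=-20.300; wc +0.420/-0.420 → slack +0.946/-1.174; half-tol=0.420, Σhalf²=0.338475
Nominal = -20.300. Worst-case = [-20.300 - 1.174, -20.300 + 0.946] = [-21.474, -19.354]. RSS = √0.338475 = 0.582.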